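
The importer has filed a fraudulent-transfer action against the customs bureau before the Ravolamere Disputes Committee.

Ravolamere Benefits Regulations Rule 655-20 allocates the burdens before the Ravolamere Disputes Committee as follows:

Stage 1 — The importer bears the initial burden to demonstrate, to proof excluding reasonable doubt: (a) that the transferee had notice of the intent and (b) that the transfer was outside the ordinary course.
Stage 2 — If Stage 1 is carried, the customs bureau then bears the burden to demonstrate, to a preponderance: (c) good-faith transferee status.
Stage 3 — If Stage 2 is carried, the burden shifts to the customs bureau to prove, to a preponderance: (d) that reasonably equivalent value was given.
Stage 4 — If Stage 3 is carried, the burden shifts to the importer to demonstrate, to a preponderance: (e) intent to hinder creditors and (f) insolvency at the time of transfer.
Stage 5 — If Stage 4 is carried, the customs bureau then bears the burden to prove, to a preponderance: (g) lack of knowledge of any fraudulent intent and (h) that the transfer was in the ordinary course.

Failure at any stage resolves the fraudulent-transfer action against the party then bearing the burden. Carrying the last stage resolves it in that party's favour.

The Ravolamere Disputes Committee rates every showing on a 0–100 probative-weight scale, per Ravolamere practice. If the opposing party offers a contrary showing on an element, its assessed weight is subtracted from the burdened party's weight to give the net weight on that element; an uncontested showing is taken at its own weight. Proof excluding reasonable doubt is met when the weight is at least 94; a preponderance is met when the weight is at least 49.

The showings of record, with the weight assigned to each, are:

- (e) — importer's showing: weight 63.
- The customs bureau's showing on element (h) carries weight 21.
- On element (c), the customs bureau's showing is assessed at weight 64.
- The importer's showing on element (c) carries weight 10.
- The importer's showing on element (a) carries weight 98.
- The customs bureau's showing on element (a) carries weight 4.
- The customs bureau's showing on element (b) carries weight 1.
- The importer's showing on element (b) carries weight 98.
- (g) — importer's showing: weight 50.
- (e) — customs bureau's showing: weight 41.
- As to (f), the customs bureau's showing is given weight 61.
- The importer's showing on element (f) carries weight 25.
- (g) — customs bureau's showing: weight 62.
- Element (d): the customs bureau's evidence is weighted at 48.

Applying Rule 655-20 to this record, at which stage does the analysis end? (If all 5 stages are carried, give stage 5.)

At Stage 1 the importer must meet proof excluding reasonable doubt (weight is at least 94): on (a) the weight is 98 less the opposing 4 gives net 94, which does reach 94, so (a) meets the standard; on (b) the weight is 98 less the opposing 1 gives net 97, which does reach 94, so (b) meets the standard.
  Stage 1 is satisfied; the onus moves to the customs bureau.
At Stage 2 the customs bureau must meet a preponderance (weight is at least 49): on (c) the weight is 64 less the opposing 10 gives net 54, which does reach 49, so (c) meets the standard.
  Stage 2 carried; the burden remains with the customs bureau.
At Stage 3 the customs bureau must meet a preponderance (weight is at least 49): on (d) the weight is 48, which does not reach 49, so (d) does not meet the standard.
  The customs bureau does not carry Stage 3.
So the importer prevails.

stage 3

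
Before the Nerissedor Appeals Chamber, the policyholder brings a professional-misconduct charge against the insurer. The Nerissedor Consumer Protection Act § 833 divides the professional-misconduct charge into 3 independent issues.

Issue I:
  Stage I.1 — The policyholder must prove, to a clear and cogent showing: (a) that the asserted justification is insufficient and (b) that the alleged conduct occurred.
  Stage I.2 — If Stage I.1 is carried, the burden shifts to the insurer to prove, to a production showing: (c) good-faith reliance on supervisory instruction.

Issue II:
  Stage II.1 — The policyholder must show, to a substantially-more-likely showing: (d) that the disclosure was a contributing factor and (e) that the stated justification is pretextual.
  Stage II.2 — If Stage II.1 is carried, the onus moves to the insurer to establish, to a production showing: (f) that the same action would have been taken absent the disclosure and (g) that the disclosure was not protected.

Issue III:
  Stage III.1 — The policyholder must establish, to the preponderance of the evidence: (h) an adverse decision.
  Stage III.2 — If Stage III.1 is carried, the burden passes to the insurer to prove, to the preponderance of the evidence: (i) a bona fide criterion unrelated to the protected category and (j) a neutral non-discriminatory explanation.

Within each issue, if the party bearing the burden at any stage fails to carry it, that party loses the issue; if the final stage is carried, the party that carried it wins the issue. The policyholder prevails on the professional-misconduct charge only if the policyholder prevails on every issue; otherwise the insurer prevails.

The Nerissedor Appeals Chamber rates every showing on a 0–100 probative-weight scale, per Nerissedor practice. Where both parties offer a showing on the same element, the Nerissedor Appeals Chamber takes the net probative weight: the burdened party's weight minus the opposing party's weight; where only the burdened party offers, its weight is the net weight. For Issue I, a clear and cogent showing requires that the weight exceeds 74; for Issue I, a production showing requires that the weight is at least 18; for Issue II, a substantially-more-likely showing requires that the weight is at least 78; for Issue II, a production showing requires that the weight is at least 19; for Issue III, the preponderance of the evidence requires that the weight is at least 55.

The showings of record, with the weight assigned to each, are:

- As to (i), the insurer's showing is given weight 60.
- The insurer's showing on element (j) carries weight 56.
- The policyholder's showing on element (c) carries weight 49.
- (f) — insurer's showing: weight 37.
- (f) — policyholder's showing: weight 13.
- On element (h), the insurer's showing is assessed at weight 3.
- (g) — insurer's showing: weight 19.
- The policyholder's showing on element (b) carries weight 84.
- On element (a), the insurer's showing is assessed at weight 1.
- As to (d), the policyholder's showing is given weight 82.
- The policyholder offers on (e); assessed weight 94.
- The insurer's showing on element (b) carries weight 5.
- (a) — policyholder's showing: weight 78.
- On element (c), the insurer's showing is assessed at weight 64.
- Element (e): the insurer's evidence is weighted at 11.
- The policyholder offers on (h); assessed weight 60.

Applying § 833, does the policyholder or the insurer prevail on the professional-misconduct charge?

insurer

— Issue I —
Stage I.1 (policyholder, a clear and cogent showing, weight exceeds 74): (a) net 78−1=77 > 74 — meets; (b) net 84−5=79 > 74 — meets.
  Stage I.1 carried; the burden shifts to the insurer.
Stage I.2 (insurer, a production showing, weight is at least 18): (c) net 64−49=15 < 18 — fails.
  The insurer does not carry Stage I.2.
The analysis ends at Stage I.2; the policyholder prevails on this issue.
— Issue II —
Stage II.1 — burden on policyholder; standard: a substantially-more-likely showing (weight is at least 78).
    (d): 82 ≥ 78 [met]
    (e): 94 − 11 = 83 ≥ 78 [met]
  Stage II.1 is satisfied; the onus moves to the insurer.
Stage II.2 — burden on insurer; standard: a production showing (weight is at least 19).
    (f): 37 − 13 = 24 ≥ 19 [met]
    (g): 19 ≥ 19 [met]
  All elements met at the final stage.
Every stage carried; the insurer prevails on this issue.
— Issue III —
Stage III.1 — burden on policyholder; standard: the preponderance of the evidence (weight is at least 55).
    (h): 60 − 3 = 57 ≥ 55 [met]
  Stage III.1 is satisfied; the onus moves to the insurer.
Stage III.2 — burden on insurer; standard: the preponderance of the evidence (weight is at least 55).
    (i): 60 ≥ 55 [met]
    (j): 56 ≥ 55 [met]
  The insurer carries the last stage.
Every stage carried; the insurer prevails on this issue.
Per-issue: Issue I → policyholder; Issue II → insurer; Issue III → insurer. The policyholder must prevail on every issue; overall, the insurer prevails.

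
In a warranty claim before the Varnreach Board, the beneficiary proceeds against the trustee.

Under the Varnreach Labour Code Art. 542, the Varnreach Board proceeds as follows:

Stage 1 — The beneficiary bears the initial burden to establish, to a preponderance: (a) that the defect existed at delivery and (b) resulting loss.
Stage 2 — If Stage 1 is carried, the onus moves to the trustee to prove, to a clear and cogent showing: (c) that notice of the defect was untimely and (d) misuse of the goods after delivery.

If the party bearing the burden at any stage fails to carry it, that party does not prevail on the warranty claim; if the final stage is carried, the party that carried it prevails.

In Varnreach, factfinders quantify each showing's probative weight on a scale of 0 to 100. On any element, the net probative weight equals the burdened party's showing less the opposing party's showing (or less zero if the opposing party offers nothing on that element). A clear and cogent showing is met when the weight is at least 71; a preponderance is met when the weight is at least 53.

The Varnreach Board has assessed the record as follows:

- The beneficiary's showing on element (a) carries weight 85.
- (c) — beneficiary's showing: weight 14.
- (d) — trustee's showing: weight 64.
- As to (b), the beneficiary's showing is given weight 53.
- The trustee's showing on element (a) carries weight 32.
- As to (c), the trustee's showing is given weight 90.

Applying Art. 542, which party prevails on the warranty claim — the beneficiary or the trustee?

At Stage 1 the beneficiary must meet a preponderance (weight is at least 53): on (a) the weight is 85 less the opposing 32 gives net 53, ≥ 53, so (a) meets the standard; on (b) the weight is 53, which does reach 53, so (b) meets the standard.
  All elements met. The burden passes to the trustee.
At Stage 2 the trustee must meet a clear and cogent showing (weight is at least 71): on (c) the weight is 90 less the opposing 14 gives net 76, ≥ 71, so (c) meets the standard; on (d) the weight is 64, which does not reach 71, so (d) does not meet the standard.
  Stage 2 not carried; the trustee fails its burden.
The beneficiary prevails.

beneficiary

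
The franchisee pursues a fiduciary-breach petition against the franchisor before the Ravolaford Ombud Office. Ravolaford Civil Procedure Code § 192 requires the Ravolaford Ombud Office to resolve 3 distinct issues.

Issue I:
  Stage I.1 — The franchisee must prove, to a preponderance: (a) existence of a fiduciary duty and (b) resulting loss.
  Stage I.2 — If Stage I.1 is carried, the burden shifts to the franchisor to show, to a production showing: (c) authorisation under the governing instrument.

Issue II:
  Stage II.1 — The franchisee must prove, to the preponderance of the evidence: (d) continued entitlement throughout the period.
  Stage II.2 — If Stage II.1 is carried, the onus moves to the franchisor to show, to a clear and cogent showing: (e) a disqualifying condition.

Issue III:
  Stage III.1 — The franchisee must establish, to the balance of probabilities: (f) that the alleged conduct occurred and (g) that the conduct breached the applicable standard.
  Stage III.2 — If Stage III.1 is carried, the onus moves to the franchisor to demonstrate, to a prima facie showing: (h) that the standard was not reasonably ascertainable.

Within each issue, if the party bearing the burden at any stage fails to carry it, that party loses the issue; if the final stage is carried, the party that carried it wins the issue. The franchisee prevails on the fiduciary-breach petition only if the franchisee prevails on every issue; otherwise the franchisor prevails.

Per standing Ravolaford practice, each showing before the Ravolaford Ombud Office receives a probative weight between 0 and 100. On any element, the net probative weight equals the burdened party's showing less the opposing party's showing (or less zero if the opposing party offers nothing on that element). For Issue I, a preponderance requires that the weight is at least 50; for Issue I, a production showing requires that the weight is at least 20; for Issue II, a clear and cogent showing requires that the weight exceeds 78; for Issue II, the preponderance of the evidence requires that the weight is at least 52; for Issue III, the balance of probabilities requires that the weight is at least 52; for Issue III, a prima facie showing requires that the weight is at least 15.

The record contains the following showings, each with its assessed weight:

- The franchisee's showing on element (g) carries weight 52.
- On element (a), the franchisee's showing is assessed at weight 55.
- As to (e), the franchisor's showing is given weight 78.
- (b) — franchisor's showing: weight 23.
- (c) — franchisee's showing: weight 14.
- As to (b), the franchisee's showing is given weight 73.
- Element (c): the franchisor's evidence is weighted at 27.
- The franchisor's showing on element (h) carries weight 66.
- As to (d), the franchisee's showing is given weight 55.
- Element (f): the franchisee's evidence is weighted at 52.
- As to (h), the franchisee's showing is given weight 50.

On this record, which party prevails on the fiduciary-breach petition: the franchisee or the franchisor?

— Issue I —
Stage I.1 — burden on franchisee; standard: a preponderance (weight is at least 50).
    (a): 55 ≥ 50 [met]
    (b): 73 − 23 = 50 ≥ 50 [met]
  Stage I.1 is satisfied; the onus moves to the franchisor.
Stage I.2 — burden on franchisor; standard: a production showing (weight is at least 20).
    (c): 27 − 14 = 13 < 20 [not met]
  Stage I.2 not carried; the franchisor fails its burden.
The analysis ends at Stage I.2; the franchisee prevails on this issue.
— Issue II —
Stage II.1 (franchisee, the preponderance of the evidence, weight is at least 52): (d) 55 ≥ 52 — meets.
  Stage II.1 carried; the burden shifts to the franchisor.
Stage II.2 (franchisor, a clear and cogent showing, weight exceeds 78): (e) 78 ≤ 78 — fails.
  The franchisor does not carry Stage II.2.
The analysis ends at Stage II.2; the franchisee prevails on this issue.
— Issue III —
At Stage III.1 the franchisee must meet the balance of probabilities (weight is at least 52): on (f) the weight is 52, ≥ 52, so (f) meets the standard; on (g) the weight is 52, which does reach 52, so (g) meets the standard.
  The franchisee carries Stage III.1; the franchisor now bears the burden.
At Stage III.2 the franchisor must meet a prima facie showing (weight is at least 15): on (h) the weight is 66 less the opposing 50 gives net 16, ≥ 15, so (h) meets the standard.
  Stage III.2 carried; the final stage is satisfied.
Every stage carried; the franchisor prevails on this issue.
Per-issue: Issue I → franchisee; Issue II → franchisee; Issue III → franchisor. The franchisee must prevail on every issue; overall, the franchisor prevails.

franchisor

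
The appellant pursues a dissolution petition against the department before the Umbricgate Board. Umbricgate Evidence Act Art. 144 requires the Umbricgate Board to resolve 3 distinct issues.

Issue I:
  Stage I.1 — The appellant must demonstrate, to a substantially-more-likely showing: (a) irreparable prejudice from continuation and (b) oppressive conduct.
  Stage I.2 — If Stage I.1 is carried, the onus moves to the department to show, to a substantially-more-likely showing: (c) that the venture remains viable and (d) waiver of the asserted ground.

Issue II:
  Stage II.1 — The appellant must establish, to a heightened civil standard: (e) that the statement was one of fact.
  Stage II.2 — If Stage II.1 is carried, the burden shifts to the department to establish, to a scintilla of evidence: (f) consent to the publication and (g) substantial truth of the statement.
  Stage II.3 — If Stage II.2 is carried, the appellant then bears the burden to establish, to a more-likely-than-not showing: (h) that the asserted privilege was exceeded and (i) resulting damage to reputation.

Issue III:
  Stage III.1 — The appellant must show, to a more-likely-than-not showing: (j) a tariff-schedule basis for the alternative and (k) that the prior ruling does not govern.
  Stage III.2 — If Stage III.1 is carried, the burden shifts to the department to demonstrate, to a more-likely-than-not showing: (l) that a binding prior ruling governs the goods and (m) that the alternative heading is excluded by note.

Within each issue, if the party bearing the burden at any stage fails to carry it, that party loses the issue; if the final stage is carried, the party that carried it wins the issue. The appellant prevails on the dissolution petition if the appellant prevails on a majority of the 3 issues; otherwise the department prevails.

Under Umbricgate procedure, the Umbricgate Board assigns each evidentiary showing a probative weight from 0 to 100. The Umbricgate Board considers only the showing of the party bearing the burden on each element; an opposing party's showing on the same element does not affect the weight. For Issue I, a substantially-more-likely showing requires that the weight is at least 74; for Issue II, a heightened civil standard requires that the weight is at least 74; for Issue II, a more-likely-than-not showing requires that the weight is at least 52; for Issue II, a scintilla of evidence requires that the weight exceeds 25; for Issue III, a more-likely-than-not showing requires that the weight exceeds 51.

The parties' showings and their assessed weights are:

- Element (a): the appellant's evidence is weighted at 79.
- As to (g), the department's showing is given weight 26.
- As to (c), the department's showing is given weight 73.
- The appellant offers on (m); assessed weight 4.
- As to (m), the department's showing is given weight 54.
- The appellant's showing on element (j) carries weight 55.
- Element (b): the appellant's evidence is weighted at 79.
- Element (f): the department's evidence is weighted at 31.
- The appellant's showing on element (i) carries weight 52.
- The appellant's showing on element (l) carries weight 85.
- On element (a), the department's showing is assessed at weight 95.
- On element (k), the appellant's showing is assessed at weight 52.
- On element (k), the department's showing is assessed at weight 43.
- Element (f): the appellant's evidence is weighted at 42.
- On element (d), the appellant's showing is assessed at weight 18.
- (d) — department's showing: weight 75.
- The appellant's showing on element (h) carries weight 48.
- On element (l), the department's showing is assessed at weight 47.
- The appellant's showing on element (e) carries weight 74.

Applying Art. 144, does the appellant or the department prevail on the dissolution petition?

— Issue I —
Stage I.1 — burden on appellant; standard: a substantially-more-likely showing (weight is at least 74).
    (a): 79 (department's 95 disregarded) ≥ 74 [met]
    (b): 79 ≥ 74 [met]
  Stage I.1 carried; the burden shifts to the department.
Stage I.2 — burden on department; standard: a substantially-more-likely showing (weight is at least 74).
    (c): 73 < 74 [not met]
    (d): 75 (appellant's 18 disregarded) ≥ 74 [met]
  The department does not carry Stage I.2.
So the appellant prevails on this issue.
— Issue II —
Stage II.1 (appellant, a heightened civil standard, weight is at least 74): (e) 74 ≥ 74 — meets.
  Stage II.1 is satisfied; the onus moves to the department.
Stage II.2 (department, a scintilla of evidence, weight exceeds 25): (f) 31 (appellant's 42 disregarded) > 25 — meets; (g) 26 > 25 — meets.
  All elements met. The burden passes to the appellant.
Stage II.3 (appellant, a more-likely-than-not showing, weight is at least 52): (h) 48 < 52 — fails; (i) 52 ≥ 52 — meets.
  The appellant does not carry Stage II.3.
So the department prevails on this issue.
— Issue III —
At Stage III.1 the appellant must meet a more-likely-than-not showing (weight exceeds 51): on (j) the weight is 55, which does exceed 51, so (j) meets the standard; on (k) the weight is 52 (the department's 43 is given no effect), which does exceed 51, so (k) meets the standard.
  Stage III.1 is satisfied; the onus moves to the department.
At Stage III.2 the department must meet a more-likely-than-not showing (weight exceeds 51): on (l) the weight is 47 (the appellant's 85 is given no effect), ≤ 51, so (l) does not meet the standard; on (m) the weight is 54 (the appellant's 4 is given no effect), > 51, so (m) meets the standard.
  Not every element is met, so the department fails to carry Stage III.2.
The analysis ends at Stage III.2; the appellant prevails on this issue.
Per-issue: Issue I → appellant; Issue II → department; Issue III → appellant. The appellant must prevail on a majority of issues; overall, the appellant prevails.

appellant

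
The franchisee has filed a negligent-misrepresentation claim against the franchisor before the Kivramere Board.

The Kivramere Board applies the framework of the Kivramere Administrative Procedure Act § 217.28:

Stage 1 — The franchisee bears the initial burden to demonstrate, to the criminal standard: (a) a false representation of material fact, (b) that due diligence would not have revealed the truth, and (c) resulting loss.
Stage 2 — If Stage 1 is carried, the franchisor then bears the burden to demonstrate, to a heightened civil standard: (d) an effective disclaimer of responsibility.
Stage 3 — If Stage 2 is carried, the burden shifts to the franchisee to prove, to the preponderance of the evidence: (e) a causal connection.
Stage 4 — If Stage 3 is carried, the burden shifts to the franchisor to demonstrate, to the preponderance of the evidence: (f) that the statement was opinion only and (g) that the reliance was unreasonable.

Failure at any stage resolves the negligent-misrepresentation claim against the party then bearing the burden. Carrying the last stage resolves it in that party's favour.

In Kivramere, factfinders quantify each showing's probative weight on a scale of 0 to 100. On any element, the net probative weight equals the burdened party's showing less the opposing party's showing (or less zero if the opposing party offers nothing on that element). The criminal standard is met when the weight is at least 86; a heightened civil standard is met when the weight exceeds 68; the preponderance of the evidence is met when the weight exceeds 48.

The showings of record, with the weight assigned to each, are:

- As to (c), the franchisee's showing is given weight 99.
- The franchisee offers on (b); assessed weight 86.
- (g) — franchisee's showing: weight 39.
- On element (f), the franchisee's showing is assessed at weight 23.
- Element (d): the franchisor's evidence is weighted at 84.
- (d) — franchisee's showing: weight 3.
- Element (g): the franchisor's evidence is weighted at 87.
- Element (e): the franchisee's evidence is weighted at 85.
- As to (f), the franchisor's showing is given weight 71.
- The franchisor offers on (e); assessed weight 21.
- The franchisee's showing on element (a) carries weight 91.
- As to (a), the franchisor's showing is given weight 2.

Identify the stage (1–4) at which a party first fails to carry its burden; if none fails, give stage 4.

stage 4

Stage 1 — burden on franchisee; standard: the criminal standard (weight is at least 86).
    (a): 91 − 2 = 89 ≥ 86 [met]
    (b): 86 ≥ 86 [met]
    (c): 99 ≥ 86 [met]
  All elements met. The burden passes to the franchisor.
Stage 2 — burden on franchisor; standard: a heightened civil standard (weight exceeds 68).
    (d): 84 − 3 = 81 > 68 [met]
  All elements met. The burden passes to the franchisee.
Stage 3 — burden on franchisee; standard: the preponderance of the evidence (weight exceeds 48).
    (e): 85 − 21 = 64 > 48 [met]
  The franchisee carries Stage 3; the franchisor now bears the burden.
Stage 4 — burden on franchisor; standard: the preponderance of the evidence (weight exceeds 48).
    (f): 71 − 23 = 48 ≤ 48 [not met]
    (g): 87 − 39 = 48 ≤ 48 [not met]
  Not every element is met, so the franchisor fails to carry Stage 4.
The analysis ends at Stage 4; the franchisee prevails.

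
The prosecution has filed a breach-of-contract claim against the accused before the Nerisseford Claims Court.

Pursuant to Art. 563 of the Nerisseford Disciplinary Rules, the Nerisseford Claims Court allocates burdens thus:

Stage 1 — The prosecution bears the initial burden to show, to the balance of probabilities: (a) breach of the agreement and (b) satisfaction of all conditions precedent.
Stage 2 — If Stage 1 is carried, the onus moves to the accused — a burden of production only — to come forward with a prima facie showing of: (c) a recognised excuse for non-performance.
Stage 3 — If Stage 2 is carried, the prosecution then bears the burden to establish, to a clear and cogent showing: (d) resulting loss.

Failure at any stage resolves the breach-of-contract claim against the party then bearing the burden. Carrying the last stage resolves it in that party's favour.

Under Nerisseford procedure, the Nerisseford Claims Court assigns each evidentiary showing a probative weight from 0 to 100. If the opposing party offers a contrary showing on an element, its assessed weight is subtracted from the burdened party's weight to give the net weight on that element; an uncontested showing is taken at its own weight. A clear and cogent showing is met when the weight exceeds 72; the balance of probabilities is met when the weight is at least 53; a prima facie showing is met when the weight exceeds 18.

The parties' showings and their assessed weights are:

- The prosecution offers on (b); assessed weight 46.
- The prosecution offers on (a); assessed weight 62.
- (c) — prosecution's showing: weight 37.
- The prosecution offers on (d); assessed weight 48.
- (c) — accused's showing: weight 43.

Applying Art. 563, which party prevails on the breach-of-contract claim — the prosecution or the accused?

accused

Stage 1 — burden on prosecution; standard: the balance of probabilities (weight is at least 53).
    (a): 62 ≥ 53 [met]
    (b): 46 < 53 [not met]
  The prosecution does not carry Stage 1.
The analysis ends at Stage 1; the accused prevails.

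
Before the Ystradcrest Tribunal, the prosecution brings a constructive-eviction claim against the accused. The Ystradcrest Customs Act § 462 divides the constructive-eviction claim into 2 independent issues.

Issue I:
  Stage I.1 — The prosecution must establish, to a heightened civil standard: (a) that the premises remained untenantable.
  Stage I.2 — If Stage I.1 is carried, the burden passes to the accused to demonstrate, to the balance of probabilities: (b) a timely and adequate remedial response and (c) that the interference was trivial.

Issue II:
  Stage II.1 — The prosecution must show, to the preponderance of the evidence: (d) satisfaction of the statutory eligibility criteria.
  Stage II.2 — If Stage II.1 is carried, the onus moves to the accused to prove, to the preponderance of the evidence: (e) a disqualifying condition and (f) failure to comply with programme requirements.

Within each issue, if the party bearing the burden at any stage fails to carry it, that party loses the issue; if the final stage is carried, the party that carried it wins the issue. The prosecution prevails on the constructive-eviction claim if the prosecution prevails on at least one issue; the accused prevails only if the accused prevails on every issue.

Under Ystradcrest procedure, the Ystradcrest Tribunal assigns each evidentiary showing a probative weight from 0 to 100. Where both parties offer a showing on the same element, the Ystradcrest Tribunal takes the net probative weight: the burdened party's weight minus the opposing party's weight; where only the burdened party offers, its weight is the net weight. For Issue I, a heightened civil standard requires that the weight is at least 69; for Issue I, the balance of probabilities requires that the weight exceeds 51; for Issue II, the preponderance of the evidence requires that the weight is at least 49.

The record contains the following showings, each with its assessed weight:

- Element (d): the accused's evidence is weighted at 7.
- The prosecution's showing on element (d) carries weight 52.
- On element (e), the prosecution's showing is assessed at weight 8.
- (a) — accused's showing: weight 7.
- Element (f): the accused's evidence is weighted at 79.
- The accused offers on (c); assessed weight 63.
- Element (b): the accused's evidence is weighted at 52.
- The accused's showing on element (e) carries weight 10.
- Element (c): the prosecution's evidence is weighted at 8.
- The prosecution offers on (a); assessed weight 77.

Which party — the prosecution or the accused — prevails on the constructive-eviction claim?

— Issue I —
Stage I.1 (prosecution, a heightened civil standard, weight is at least 69): (a) net 77−7=70 ≥ 69 — meets.
  The prosecution carries Stage I.1; the accused now bears the burden.
Stage I.2 (accused, the balance of probabilities, weight exceeds 51): (b) 52 > 51 — meets; (c) net 63−8=55 > 51 — meets.
  All elements met at the final stage.
Every stage carried; the accused prevails on this issue.
— Issue II —
Stage II.1 (prosecution, the preponderance of the evidence, weight is at least 49): (d) net 52−7=45 < 49 — fails.
  Not every element is met, so the prosecution fails to carry Stage II.1.
The analysis ends at Stage II.1; the accused prevails on this issue.
Per-issue: Issue I → accused; Issue II → accused. The prosecution must prevail on at least one issue; overall, the accused prevails.

accused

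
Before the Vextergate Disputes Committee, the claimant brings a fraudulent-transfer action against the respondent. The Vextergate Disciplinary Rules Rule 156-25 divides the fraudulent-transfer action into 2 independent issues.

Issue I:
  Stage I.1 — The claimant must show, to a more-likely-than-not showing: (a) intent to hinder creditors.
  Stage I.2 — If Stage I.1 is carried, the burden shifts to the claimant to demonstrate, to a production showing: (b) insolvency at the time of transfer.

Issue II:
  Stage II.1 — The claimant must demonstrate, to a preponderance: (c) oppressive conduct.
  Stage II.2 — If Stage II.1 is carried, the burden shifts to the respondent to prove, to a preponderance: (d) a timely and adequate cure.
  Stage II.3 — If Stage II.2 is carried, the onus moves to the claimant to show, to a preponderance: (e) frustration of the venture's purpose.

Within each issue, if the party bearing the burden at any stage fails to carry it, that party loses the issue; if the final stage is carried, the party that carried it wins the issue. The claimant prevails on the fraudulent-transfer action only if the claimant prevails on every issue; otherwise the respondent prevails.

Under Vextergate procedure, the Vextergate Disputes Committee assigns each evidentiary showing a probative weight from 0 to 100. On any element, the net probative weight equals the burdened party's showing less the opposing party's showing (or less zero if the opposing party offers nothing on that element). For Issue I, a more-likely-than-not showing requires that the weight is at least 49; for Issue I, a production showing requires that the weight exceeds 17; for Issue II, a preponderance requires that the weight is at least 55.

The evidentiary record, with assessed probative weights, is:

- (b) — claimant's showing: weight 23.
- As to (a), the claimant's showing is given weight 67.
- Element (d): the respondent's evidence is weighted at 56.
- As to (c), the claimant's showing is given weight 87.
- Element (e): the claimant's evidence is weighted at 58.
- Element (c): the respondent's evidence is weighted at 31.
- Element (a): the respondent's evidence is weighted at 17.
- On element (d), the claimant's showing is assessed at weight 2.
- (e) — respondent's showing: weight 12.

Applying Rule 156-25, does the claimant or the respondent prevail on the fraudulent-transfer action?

— Issue I —
Stage I.1 (claimant, a more-likely-than-not showing, weight is at least 49): (a) net 67−17=50 ≥ 49 — meets.
  All elements met. The claimant retains the burden for Stage I.2.
Stage I.2 (claimant, a production showing, weight exceeds 17): (b) 23 > 17 — meets.
  The claimant carries the last stage.
With every stage satisfied, the claimant prevails on this issue.
— Issue II —
Stage II.1 — burden on claimant; standard: a preponderance (weight is at least 55).
    (c): 87 − 31 = 56 ≥ 55 [met]
  Stage II.1 carried; the burden shifts to the respondent.
Stage II.2 — burden on respondent; standard: a preponderance (weight is at least 55).
    (d): 56 − 2 = 54 < 55 [not met]
  Stage II.2 not carried; the respondent fails its burden.
The analysis ends at Stage II.2; the claimant prevails on this issue.
Per-issue: Issue I → claimant; Issue II → claimant. The claimant must prevail on every issue; overall, the claimant prevails.

claimant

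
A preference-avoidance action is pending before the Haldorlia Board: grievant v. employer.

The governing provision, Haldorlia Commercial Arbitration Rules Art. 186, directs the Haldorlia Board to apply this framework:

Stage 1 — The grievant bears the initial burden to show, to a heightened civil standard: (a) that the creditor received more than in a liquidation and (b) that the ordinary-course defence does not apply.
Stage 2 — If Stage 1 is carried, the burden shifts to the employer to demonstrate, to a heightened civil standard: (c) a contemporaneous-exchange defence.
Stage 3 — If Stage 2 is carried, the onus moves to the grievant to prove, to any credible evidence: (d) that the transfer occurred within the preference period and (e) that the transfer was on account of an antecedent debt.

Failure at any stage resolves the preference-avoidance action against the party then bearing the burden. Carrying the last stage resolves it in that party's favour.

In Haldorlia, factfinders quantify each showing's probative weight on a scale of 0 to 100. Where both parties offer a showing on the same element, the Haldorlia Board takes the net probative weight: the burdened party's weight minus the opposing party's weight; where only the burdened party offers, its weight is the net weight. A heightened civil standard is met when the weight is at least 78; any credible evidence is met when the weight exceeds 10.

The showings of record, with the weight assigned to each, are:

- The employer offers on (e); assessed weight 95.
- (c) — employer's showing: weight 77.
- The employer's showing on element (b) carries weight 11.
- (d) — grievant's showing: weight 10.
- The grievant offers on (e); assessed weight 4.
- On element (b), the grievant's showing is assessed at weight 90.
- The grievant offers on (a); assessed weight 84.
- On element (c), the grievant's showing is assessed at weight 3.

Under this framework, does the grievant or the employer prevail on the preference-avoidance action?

At Stage 1 the grievant must meet a heightened civil standard (weight is at least 78): on (a) the weight is 84, ≥ 78, so (a) meets the standard; on (b) the weight is 90 less the opposing 11 gives net 79, ≥ 78, so (b) meets the standard.
  All elements met. The burden passes to the employer.
At Stage 2 the employer must meet a heightened civil standard (weight is at least 78): on (c) the weight is 77 less the opposing 3 gives net 74, which does not reach 78, so (c) does not meet the standard.
  The employer does not carry Stage 2.
So the grievant prevails.

grievant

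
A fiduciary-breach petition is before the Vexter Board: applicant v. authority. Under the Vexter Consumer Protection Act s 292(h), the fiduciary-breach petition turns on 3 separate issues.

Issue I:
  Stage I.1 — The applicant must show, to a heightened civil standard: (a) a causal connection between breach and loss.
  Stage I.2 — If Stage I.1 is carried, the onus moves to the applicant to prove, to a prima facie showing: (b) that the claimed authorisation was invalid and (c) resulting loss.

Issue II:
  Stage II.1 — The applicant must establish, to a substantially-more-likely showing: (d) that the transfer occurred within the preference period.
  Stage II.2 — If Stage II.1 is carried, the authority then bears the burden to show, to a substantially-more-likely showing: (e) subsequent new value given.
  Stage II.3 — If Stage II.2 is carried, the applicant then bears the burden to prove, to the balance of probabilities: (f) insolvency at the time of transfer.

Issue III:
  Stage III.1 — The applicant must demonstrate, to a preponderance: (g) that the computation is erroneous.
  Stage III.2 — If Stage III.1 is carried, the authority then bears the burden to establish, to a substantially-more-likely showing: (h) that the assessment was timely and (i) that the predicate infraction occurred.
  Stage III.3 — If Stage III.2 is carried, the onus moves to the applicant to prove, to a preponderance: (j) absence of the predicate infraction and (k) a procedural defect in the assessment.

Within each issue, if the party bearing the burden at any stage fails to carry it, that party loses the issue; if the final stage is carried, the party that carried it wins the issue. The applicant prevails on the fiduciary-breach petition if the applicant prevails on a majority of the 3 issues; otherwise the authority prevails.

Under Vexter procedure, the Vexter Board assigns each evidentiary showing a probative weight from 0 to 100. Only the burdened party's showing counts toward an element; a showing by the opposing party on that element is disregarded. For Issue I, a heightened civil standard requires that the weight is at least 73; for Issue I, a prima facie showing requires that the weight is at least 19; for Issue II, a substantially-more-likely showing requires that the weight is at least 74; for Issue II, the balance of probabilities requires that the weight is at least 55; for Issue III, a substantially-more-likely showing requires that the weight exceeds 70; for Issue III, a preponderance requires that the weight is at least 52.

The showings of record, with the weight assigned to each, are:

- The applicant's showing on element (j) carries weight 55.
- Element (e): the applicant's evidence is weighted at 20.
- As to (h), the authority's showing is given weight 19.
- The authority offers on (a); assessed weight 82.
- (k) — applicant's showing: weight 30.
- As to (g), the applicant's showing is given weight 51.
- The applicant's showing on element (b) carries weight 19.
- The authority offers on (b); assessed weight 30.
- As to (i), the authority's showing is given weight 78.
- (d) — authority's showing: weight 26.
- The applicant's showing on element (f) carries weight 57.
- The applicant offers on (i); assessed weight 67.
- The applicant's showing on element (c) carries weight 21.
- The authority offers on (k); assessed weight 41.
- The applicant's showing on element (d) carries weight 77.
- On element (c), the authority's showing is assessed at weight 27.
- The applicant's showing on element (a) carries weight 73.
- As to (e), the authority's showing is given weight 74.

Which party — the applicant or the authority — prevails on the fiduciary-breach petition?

— Issue I —
At Stage I.1 the applicant must meet a heightened civil standard (weight is at least 73): on (a) the weight is 73 (the authority's 82 is given no effect), which does reach 73, so (a) meets the standard.
  Stage I.1 is satisfied; the applicant continues to bear the burden.
At Stage I.2 the applicant must meet a prima facie showing (weight is at least 19): on (b) the weight is 19 (the authority's 30 is given no effect), which does reach 19, so (b) meets the standard; on (c) the weight is 21 (the authority's 27 is given no effect), which does reach 19, so (c) meets the standard.
  The applicant carries the last stage.
With every stage satisfied, the applicant prevails on this issue.
— Issue II —
At Stage II.1 the applicant must meet a substantially-more-likely showing (weight is at least 74): on (d) the weight is 77 (the authority's 26 is given no effect), ≥ 74, so (d) meets the standard.
  All elements met. The burden passes to the authority.
At Stage II.2 the authority must meet a substantially-more-likely showing (weight is at least 74): on (e) the weight is 74 (the applicant's 20 is given no effect), which does reach 74, so (e) meets the standard.
  All elements met. The burden passes to the applicant.
At Stage II.3 the applicant must meet the balance of probabilities (weight is at least 55): on (f) the weight is 57, ≥ 55, so (f) meets the standard.
  All elements met at the final stage.
With every stage satisfied, the applicant prevails on this issue.
— Issue III —
Stage III.1 (applicant, a preponderance, weight is at least 52): (g) 51 < 52 — fails.
  Stage III.1 not carried; the applicant fails its burden.
The authority prevails on this issue.
Per-issue: Issue I → applicant; Issue II → applicant; Issue III → authority. The applicant must prevail on a majority of issues; overall, the applicant prevails.

applicant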